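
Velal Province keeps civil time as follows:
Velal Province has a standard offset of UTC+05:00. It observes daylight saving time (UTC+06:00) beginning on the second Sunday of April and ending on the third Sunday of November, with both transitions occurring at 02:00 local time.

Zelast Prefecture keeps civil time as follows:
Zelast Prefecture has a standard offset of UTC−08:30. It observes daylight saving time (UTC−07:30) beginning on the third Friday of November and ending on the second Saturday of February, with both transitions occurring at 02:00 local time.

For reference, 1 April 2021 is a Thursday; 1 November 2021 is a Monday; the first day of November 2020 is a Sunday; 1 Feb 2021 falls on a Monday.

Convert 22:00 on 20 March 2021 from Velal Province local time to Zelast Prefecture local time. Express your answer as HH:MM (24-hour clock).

1 April 2021 is a Thursday, so the first Sunday is April 4 and the second is April 11.
1 November 2021 is a Monday, so the first Sunday is November 7 and the third is November 21.
20 March 2021 does not fall between 11 April and 21 November, so daylight saving is not in effect and Velal Province is at UTC+05:00.
22:00 Velal Province − 5h = 17:00 UTC.
1 November 2020 is a Sunday, so the first Friday is November 6 and the third is November 20.
1 February 2021 is a Monday, so the first Saturday is February 6 and the second is February 13.
At the standard offset (UTC−08:30), 17:00 UTC − 8h30m = 08:30 Zelast Prefecture standard time.
Daylight saving runs 20 November 2020 – 13 February 2021; the standard-time date in Zelast Prefecture, 20 March 2021, is outside that window, so Zelast Prefecture is on standard time at UTC−08:30.
17:00 UTC − 8h30m = 08:30 Zelast Prefecture.

08:30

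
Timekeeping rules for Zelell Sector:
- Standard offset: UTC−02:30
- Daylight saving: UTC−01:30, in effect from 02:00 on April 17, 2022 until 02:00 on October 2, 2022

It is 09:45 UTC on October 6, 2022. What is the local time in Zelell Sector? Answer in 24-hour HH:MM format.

07:15

At the standard offset (UTC−02:30), 09:45 UTC − 2h30m = 07:15 Zelell Sector standard time.
The standard-time date in Zelell Sector, October 6, 2022, is outside the daylight-saving period (17 April – 2 October), so Zelell Sector is on standard time, UTC−02:30.
09:45 UTC − 2h30m = 07:15 local.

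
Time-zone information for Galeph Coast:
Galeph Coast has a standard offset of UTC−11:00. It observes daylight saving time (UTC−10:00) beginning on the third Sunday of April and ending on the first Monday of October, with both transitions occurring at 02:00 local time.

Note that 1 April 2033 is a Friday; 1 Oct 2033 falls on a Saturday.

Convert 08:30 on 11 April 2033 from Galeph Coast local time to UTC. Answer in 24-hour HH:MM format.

19:30

1 April 2033 is a Friday, so the first Sunday is April 3 and the third is April 17.
1 October 2033 is a Saturday, so the first Monday is October 3.
11 April 2033 is outside the daylight-saving period (17 April – 3 October), so Galeph Coast is on standard time, UTC−11:00.
08:30 local + 11h = 19:30 UTC.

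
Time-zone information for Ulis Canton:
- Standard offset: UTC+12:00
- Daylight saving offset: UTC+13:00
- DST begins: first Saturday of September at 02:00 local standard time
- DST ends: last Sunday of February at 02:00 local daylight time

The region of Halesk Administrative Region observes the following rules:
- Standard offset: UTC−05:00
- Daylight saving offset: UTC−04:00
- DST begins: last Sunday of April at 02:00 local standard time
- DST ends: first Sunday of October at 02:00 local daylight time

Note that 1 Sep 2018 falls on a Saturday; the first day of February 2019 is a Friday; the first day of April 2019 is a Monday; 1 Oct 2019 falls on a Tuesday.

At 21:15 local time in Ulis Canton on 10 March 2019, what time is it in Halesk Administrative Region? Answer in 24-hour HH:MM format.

1 September 2018 is a Saturday, so the first Saturday is September 1.
1 February 2019 is a Friday, so Sundays fall on 3, 10, 17, 24; the last is February 24.
Daylight saving runs 1 September 2018 – 24 February 2019; 10 March 2019 is outside that window, so Ulis Canton is on standard time at UTC+12:00.
21:15 Ulis Canton − 12h = 09:15 UTC.
1 April 2019 is a Monday, so Sundays fall on 7, 14, 21, 28; the last is April 28.
1 October 2019 is a Tuesday, so the first Sunday is October 6.
At the standard offset (UTC−05:00), 09:15 UTC − 5h = 04:15 Halesk Administrative Region standard time.
The standard-time date in Halesk Administrative Region, 10 March 2019, is outside the daylight-saving period (28 April – 6 October), so Halesk Administrative Region is on standard time, UTC−05:00.
09:15 UTC − 5h = 04:15 Halesk Administrative Region.

04:15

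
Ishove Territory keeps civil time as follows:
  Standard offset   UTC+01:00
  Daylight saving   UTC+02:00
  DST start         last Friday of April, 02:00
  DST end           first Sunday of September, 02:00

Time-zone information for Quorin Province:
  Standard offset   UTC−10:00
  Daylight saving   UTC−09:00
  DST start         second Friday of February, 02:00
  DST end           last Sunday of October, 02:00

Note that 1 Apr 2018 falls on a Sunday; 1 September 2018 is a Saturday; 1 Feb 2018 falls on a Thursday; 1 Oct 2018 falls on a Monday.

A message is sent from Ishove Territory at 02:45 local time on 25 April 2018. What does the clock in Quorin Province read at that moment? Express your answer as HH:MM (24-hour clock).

1 April 2018 is a Sunday, so Fridays fall on 6, 13, 20, 27; the last is April 27.
1 September 2018 is a Saturday, so the first Sunday is September 2.
25 April 2018 does not fall between 27 April and 2 September, so daylight saving is not in effect and Ishove Territory is at UTC+01:00.
02:45 Ishove Territory − 1h = 01:45 UTC.
1 February 2018 is a Thursday, so the first Friday is February 2 and the second is February 9.
1 October 2018 is a Monday, so Sundays fall on 7, 14, 21, 28; the last is October 28.
At the standard offset (UTC−10:00), 01:45 UTC − 10h = 15:45 Quorin Province standard time (rolling into the previous day, 24 April 2018).
Daylight saving runs 9 February – 28 October; the standard-time date in Quorin Province, 24 April 2018, is inside that window, so Quorin Province is at UTC−09:00.
01:45 UTC − 9h = 16:45 Quorin Province (rolling into the previous day, 24 April 2018).

16:45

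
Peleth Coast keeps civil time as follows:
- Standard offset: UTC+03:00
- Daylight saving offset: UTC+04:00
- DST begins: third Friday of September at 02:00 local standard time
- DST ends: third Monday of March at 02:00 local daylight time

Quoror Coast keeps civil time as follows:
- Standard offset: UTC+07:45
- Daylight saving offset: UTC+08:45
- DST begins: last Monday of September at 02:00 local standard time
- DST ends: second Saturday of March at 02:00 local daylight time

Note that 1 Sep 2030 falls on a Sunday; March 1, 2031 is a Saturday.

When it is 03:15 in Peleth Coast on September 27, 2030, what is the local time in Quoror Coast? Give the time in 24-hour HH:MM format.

1 September 2030 is a Sunday, so the first Friday is September 6 and the third is September 20.
1 March 2031 is a Saturday, so the first Monday is March 3 and the third is March 17.
Daylight saving runs 20 September 2030 – 17 March 2031; September 27, 2030 is inside that window, so Peleth Coast is at UTC+04:00.
03:15 Peleth Coast − 4h = 23:15 UTC (rolling into the previous day, 26 September 2030).
1 September 2030 is a Sunday, so Mondays fall on 2, 9, 16, 23, 30; the last is September 30.
1 March 2031 is a Saturday, so the first Saturday is March 1 and the second is March 8.
At the standard offset (UTC+07:45), 23:15 UTC + 7h45m = 07:00 Quoror Coast standard time (rolling into the next day, 27 September 2030).
The standard-time date in Quoror Coast, September 27, 2030, is outside the daylight-saving period (30 September 2030 – 8 March 2031), so Quoror Coast is on standard time, UTC+07:45.
23:15 UTC + 7h45m = 07:00 Quoror Coast (rolling into the next day, 27 September 2030).

07:00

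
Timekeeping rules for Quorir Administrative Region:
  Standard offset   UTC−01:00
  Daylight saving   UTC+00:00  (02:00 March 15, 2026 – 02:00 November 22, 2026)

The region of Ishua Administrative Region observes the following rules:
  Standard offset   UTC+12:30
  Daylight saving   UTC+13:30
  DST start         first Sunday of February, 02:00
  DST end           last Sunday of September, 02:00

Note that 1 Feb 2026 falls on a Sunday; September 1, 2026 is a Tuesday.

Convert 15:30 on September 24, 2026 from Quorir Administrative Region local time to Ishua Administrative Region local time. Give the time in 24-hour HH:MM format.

September 24, 2026 lies within the daylight-saving period (15 March – 22 November), so Quorir Administrative Region is on daylight time, UTC+00:00.
15:30 Quorir Administrative Region − 0h = 15:30 UTC.
1 February 2026 is a Sunday, so the first Sunday is February 1.
1 September 2026 is a Tuesday, so Sundays fall on 6, 13, 20, 27; the last is September 27.
At the standard offset (UTC+12:30), 15:30 UTC + 12h30m = 04:00 Ishua Administrative Region standard time (rolling into the next day, 25 September 2026).
The standard-time date in Ishua Administrative Region, September 25, 2026, lies within the daylight-saving period (1 February – 27 September), so Ishua Administrative Region is on daylight time, UTC+13:30.
15:30 UTC + 13h30m = 05:00 Ishua Administrative Region (rolling into the next day, 25 September 2026).

05:00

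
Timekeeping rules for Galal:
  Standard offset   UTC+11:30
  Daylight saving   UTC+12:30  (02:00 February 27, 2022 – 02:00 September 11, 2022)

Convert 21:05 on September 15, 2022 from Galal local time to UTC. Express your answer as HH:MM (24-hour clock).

09:35

September 15, 2022 is outside the daylight-saving period (27 February – 11 September), so Galal is on standard time, UTC+11:30.
21:05 local − 11h30m = 09:35 UTC.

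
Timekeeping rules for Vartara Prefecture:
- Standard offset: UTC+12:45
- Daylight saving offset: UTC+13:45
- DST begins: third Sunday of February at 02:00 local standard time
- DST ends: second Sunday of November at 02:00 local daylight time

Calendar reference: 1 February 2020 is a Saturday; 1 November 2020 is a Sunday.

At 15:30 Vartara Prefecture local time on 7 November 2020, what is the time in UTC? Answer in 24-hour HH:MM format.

01:45

1 February 2020 is a Saturday, so the first Sunday is February 2 and the third is February 16.
1 November 2020 is a Sunday, so the first Sunday is November 1 and the second is November 8.
Daylight saving runs 16 February – 8 November; 7 November 2020 is inside that window, so Vartara Prefecture is at UTC+13:45.
15:30 local − 13h45m = 01:45 UTC.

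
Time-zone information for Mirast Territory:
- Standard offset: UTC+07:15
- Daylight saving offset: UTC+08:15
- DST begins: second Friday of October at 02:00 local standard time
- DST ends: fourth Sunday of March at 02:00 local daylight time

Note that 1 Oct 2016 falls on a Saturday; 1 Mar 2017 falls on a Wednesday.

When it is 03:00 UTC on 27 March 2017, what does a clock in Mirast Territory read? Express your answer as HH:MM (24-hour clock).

1 October 2016 is a Saturday, so the first Friday is October 7 and the second is October 14.
1 March 2017 is a Wednesday, so the first Sunday is March 5 and the fourth is March 26.
At the standard offset (UTC+07:15), 03:00 UTC + 7h15m = 10:15 Mirast Territory standard time.
Daylight saving runs 14 October 2016 – 26 March 2017; the standard-time date in Mirast Territory, 27 March 2017, is outside that window, so Mirast Territory is on standard time at UTC+07:15.
03:00 UTC + 7h15m = 10:15 local.

10:15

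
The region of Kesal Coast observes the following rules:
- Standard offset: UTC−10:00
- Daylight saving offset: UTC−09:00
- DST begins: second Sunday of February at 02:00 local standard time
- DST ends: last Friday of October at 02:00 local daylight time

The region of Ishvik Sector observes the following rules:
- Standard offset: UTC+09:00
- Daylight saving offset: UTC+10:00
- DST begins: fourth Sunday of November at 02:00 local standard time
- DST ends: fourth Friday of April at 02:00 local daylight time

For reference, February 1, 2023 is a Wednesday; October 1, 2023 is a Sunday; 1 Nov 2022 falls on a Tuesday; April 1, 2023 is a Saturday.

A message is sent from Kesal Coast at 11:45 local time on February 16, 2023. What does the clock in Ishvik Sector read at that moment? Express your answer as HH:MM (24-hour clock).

1 February 2023 is a Wednesday, so the first Sunday is February 5 and the second is February 12.
1 October 2023 is a Sunday, so Fridays fall on 6, 13, 20, 27; the last is October 27.
February 16, 2023 falls between 12 February and 27 October, so daylight saving is in effect and Kesal Coast is at UTC−09:00.
11:45 Kesal Coast + 9h = 20:45 UTC.
1 November 2022 is a Tuesday, so the first Sunday is November 6 and the fourth is November 27.
1 April 2023 is a Saturday, so the first Friday is April 7 and the fourth is April 28.
At the standard offset (UTC+09:00), 20:45 UTC + 9h = 05:45 Ishvik Sector standard time (rolling into the next day, 17 February 2023).
The standard-time date in Ishvik Sector, February 17, 2023, falls between 27 November 2022 and 28 April 2023, so daylight saving is in effect and Ishvik Sector is at UTC+10:00.
20:45 UTC + 10h = 06:45 Ishvik Sector (rolling into the next day, 17 February 2023).

06:45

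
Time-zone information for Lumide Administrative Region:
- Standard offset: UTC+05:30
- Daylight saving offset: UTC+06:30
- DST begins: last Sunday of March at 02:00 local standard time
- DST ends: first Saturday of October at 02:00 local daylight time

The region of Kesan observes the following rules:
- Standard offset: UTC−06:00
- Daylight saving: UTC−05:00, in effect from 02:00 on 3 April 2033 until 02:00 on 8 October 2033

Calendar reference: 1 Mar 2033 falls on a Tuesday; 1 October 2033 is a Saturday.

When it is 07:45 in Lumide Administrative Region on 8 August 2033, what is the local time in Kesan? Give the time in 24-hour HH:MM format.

20:15

1 March 2033 is a Tuesday, so Sundays fall on 6, 13, 20, 27; the last is March 27.
1 October 2033 is a Saturday, so the first Saturday is October 1.
Daylight saving runs 27 March – 1 October; 8 August 2033 is inside that window, so Lumide Administrative Region is at UTC+06:30.
07:45 Lumide Administrative Region − 6h30m = 01:15 UTC.
At the standard offset (UTC−06:00), 01:15 UTC − 6h = 19:15 Kesan standard time (rolling into the previous day, 7 August 2033).
Daylight saving runs 3 April – 8 October; the standard-time date in Kesan, 7 August 2033, is inside that window, so Kesan is at UTC−05:00.
01:15 UTC − 5h = 20:15 Kesan (rolling into the previous day, 7 August 2033).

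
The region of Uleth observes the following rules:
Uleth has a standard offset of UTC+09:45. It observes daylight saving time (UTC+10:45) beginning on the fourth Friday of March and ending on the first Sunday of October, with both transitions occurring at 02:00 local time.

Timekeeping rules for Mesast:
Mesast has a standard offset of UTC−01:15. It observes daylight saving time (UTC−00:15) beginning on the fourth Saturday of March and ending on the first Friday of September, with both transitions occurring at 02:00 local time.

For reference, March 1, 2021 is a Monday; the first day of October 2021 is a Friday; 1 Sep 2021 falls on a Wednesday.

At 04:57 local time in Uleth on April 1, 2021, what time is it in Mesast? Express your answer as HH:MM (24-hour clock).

17:57

1 March 2021 is a Monday, so the first Friday is March 5 and the fourth is March 26.
1 October 2021 is a Friday, so the first Sunday is October 3.
Daylight saving runs 26 March – 3 October; April 1, 2021 is inside that window, so Uleth is at UTC+10:45.
04:57 Uleth − 10h45m = 18:12 UTC (rolling into the previous day, 31 March 2021).
1 March 2021 is a Monday, so the first Saturday is March 6 and the fourth is March 27.
1 September 2021 is a Wednesday, so the first Friday is September 3.
At the standard offset (UTC−01:15), 18:12 UTC − 1h15m = 16:57 Mesast standard time.
The standard-time date in Mesast, March 31, 2021, falls between 27 March and 3 September, so daylight saving is in effect and Mesast is at UTC−00:15.
18:12 UTC − 0h15m = 17:57 Mesast.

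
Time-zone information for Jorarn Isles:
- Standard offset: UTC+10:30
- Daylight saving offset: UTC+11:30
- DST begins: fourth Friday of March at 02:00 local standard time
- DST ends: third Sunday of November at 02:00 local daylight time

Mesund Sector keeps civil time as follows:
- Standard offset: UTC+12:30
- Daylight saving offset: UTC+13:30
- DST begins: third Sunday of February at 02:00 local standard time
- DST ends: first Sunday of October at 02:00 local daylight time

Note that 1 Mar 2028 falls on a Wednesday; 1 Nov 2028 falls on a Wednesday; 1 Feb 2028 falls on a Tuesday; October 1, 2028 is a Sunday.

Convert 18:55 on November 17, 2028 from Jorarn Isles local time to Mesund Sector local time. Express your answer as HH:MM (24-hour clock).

19:55

1 March 2028 is a Wednesday, so the first Friday is March 3 and the fourth is March 24.
1 November 2028 is a Wednesday, so the first Sunday is November 5 and the third is November 19.
November 17, 2028 lies within the daylight-saving period (24 March – 19 November), so Jorarn Isles is on daylight time, UTC+11:30.
18:55 Jorarn Isles − 11h30m = 07:25 UTC.
1 February 2028 is a Tuesday, so the first Sunday is February 6 and the third is February 20.
1 October 2028 is a Sunday, so the first Sunday is October 1.
At the standard offset (UTC+12:30), 07:25 UTC + 12h30m = 19:55 Mesund Sector standard time.
The standard-time date in Mesund Sector, November 17, 2028, does not fall between 20 February and 1 October, so daylight saving is not in effect and Mesund Sector is at UTC+12:30.
07:25 UTC + 12h30m = 19:55 Mesund Sector.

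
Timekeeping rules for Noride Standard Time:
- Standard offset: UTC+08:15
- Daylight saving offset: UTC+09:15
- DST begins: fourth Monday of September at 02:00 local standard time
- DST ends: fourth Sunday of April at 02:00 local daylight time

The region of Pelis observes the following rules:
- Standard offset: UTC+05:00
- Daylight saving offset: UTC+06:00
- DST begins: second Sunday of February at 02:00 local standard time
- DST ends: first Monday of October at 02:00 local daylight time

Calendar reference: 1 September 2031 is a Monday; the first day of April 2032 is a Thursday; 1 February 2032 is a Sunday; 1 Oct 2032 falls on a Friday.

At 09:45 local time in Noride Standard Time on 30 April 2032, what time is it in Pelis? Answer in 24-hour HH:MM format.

1 September 2031 is a Monday, so the first Monday is September 1 and the fourth is September 22.
1 April 2032 is a Thursday, so the first Sunday is April 4 and the fourth is April 25.
30 April 2032 does not fall between 22 September 2031 and 25 April 2032, so daylight saving is not in effect and Noride Standard Time is at UTC+08:15.
09:45 Noride Standard Time − 8h15m = 01:30 UTC.
1 February 2032 is a Sunday, so the first Sunday is February 1 and the second is February 8.
1 October 2032 is a Friday, so the first Monday is October 4.
At the standard offset (UTC+05:00), 01:30 UTC + 5h = 06:30 Pelis standard time.
Daylight saving runs 8 February – 4 October; the standard-time date in Pelis, 30 April 2032, is inside that window, so Pelis is at UTC+06:00.
01:30 UTC + 6h = 07:30 Pelis.

07:30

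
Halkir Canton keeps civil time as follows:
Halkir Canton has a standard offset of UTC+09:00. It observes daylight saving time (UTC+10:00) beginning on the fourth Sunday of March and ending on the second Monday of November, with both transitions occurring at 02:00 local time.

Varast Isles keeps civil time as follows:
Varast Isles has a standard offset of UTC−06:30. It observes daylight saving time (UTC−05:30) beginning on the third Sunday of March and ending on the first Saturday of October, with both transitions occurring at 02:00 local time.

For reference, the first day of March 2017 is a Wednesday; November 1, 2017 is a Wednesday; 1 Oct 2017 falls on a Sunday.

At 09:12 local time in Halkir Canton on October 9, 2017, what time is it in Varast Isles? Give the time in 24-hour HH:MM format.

16:42

1 March 2017 is a Wednesday, so the first Sunday is March 5 and the fourth is March 26.
1 November 2017 is a Wednesday, so the first Monday is November 6 and the second is November 13.
Daylight saving runs 26 March – 13 November; October 9, 2017 is inside that window, so Halkir Canton is at UTC+10:00.
09:12 Halkir Canton − 10h = 23:12 UTC (rolling into the previous day, 8 October 2017).
1 March 2017 is a Wednesday, so the first Sunday is March 5 and the third is March 19.
1 October 2017 is a Sunday, so the first Saturday is October 7.
At the standard offset (UTC−06:30), 23:12 UTC − 6h30m = 16:42 Varast Isles standard time.
The standard-time date in Varast Isles, October 8, 2017, does not fall between 19 March and 7 October, so daylight saving is not in effect and Varast Isles is at UTC−06:30.
23:12 UTC − 6h30m = 16:42 Varast Isles.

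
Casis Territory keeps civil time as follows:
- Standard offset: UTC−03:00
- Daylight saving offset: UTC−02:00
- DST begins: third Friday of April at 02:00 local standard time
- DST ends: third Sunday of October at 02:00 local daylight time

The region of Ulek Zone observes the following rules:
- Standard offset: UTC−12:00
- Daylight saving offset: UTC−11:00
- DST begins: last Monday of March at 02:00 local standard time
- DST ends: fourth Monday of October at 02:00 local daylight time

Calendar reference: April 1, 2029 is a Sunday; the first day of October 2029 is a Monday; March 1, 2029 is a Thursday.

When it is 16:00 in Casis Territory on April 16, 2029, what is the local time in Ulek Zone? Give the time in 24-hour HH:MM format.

08:00

1 April 2029 is a Sunday, so the first Friday is April 6 and the third is April 20.
1 October 2029 is a Monday, so the first Sunday is October 7 and the third is October 21.
April 16, 2029 is outside the daylight-saving period (20 April – 21 October), so Casis Territory is on standard time, UTC−03:00.
16:00 Casis Territory + 3h = 19:00 UTC.
1 March 2029 is a Thursday, so Mondays fall on 5, 12, 19, 26; the last is March 26.
1 October 2029 is a Monday, so the first Monday is October 1 and the fourth is October 22.
At the standard offset (UTC−12:00), 19:00 UTC − 12h = 07:00 Ulek Zone standard time.
Daylight saving runs 26 March – 22 October; the standard-time date in Ulek Zone, April 16, 2029, is inside that window, so Ulek Zone is at UTC−11:00.
19:00 UTC − 11h = 08:00 Ulek Zone.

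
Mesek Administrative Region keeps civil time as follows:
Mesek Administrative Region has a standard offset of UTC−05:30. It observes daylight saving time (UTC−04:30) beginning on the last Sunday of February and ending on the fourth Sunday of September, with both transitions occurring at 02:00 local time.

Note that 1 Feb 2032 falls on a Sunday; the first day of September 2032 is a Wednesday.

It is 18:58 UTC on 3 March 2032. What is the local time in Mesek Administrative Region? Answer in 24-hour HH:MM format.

1 February 2032 is a Sunday, so Sundays fall on 1, 8, 15, 22, 29; the last is February 29.
1 September 2032 is a Wednesday, so the first Sunday is September 5 and the fourth is September 26.
At the standard offset (UTC−05:30), 18:58 UTC − 5h30m = 13:28 Mesek Administrative Region standard time.
The standard-time date in Mesek Administrative Region, 3 March 2032, falls between 29 February and 26 September, so daylight saving is in effect and Mesek Administrative Region is at UTC−04:30.
18:58 UTC − 4h30m = 14:28 local.

14:28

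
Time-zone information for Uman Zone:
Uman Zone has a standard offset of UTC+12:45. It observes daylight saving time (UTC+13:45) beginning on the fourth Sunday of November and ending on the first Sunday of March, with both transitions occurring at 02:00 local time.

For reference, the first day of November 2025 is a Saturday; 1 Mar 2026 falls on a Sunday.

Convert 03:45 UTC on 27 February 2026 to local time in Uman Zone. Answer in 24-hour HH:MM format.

1 November 2025 is a Saturday, so the first Sunday is November 2 and the fourth is November 23.
1 March 2026 is a Sunday, so the first Sunday is March 1.
At the standard offset (UTC+12:45), 03:45 UTC + 12h45m = 16:30 Uman Zone standard time.
The standard-time date in Uman Zone, 27 February 2026, falls between 23 November 2025 and 1 March 2026, so daylight saving is in effect and Uman Zone is at UTC+13:45.
03:45 UTC + 13h45m = 17:30 local.

17:30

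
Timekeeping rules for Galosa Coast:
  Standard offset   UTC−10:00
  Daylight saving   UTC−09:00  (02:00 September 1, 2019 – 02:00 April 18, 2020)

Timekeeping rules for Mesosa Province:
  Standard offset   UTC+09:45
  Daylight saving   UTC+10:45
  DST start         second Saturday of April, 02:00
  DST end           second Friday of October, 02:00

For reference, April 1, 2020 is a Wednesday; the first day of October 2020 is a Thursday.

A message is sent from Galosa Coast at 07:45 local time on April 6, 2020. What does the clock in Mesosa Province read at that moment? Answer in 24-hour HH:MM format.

Daylight saving runs 1 September 2019 – 18 April 2020; April 6, 2020 is inside that window, so Galosa Coast is at UTC−09:00.
07:45 Galosa Coast + 9h = 16:45 UTC.
1 April 2020 is a Wednesday, so the first Saturday is April 4 and the second is April 11.
1 October 2020 is a Thursday, so the first Friday is October 2 and the second is October 9.
At the standard offset (UTC+09:45), 16:45 UTC + 9h45m = 02:30 Mesosa Province standard time (rolling into the next day, 7 April 2020).
The standard-time date in Mesosa Province, April 7, 2020, is outside the daylight-saving period (11 April – 9 October), so Mesosa Province is on standard time, UTC+09:45.
16:45 UTC + 9h45m = 02:30 Mesosa Province (rolling into the next day, 7 April 2020).

02:30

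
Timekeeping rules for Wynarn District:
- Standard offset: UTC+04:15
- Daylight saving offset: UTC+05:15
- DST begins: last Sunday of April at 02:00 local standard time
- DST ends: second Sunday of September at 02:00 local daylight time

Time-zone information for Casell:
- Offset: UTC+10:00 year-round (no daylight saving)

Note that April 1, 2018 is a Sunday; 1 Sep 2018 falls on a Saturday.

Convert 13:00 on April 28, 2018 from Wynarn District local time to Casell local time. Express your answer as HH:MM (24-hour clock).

18:45

1 April 2018 is a Sunday, so Sundays fall on 1, 8, 15, 22, 29; the last is April 29.
1 September 2018 is a Saturday, so the first Sunday is September 2 and the second is September 9.
Daylight saving runs 29 April – 9 September; April 28, 2018 is outside that window, so Wynarn District is on standard time at UTC+04:15.
13:00 Wynarn District − 4h15m = 08:45 UTC.
Casell stays on UTC+10:00 all year.
08:45 UTC + 10h = 18:45 Casell.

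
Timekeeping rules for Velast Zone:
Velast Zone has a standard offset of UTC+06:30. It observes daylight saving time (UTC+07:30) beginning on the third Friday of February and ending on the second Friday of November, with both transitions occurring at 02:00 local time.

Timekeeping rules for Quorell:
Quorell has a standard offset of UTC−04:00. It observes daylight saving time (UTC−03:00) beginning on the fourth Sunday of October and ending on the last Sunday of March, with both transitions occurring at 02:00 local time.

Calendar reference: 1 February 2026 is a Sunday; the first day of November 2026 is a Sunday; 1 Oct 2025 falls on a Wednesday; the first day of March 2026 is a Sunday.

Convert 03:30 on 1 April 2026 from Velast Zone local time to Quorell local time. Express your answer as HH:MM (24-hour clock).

1 February 2026 is a Sunday, so the first Friday is February 6 and the third is February 20.
1 November 2026 is a Sunday, so the first Friday is November 6 and the second is November 13.
1 April 2026 lies within the daylight-saving period (20 February – 13 November), so Velast Zone is on daylight time, UTC+07:30.
03:30 Velast Zone − 7h30m = 20:00 UTC (rolling into the previous day, 31 March 2026).
1 October 2025 is a Wednesday, so the first Sunday is October 5 and the fourth is October 26.
1 March 2026 is a Sunday, so Sundays fall on 1, 8, 15, 22, 29; the last is March 29.
At the standard offset (UTC−04:00), 20:00 UTC − 4h = 16:00 Quorell standard time.
Daylight saving runs 26 October 2025 – 29 March 2026; the standard-time date in Quorell, 31 March 2026, is outside that window, so Quorell is on standard time at UTC−04:00.
20:00 UTC − 4h = 16:00 Quorell.

16:00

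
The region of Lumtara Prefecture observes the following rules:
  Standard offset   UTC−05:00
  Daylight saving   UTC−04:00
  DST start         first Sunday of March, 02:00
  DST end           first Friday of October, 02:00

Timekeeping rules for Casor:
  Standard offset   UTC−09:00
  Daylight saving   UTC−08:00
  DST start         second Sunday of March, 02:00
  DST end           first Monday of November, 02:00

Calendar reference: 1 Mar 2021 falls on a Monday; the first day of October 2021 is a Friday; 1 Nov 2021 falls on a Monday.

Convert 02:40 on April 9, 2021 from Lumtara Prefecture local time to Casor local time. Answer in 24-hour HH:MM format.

22:40

1 March 2021 is a Monday, so the first Sunday is March 7.
1 October 2021 is a Friday, so the first Friday is October 1.
April 9, 2021 falls between 7 March and 1 October, so daylight saving is in effect and Lumtara Prefecture is at UTC−04:00.
02:40 Lumtara Prefecture + 4h = 06:40 UTC.
1 March 2021 is a Monday, so the first Sunday is March 7 and the second is March 14.
1 November 2021 is a Monday, so the first Monday is November 1.
At the standard offset (UTC−09:00), 06:40 UTC − 9h = 21:40 Casor standard time (rolling into the previous day, 8 April 2021).
The standard-time date in Casor, April 8, 2021, falls between 14 March and 1 November, so daylight saving is in effect and Casor is at UTC−08:00.
06:40 UTC − 8h = 22:40 Casor (rolling into the previous day, 8 April 2021).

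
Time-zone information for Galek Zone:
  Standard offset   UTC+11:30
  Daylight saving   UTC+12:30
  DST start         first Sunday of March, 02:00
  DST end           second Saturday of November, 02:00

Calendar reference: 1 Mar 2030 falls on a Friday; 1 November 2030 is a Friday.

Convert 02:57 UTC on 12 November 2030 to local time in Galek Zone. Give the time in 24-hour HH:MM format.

1 March 2030 is a Friday, so the first Sunday is March 3.
1 November 2030 is a Friday, so the first Saturday is November 2 and the second is November 9.
At the standard offset (UTC+11:30), 02:57 UTC + 11h30m = 14:27 Galek Zone standard time.
The standard-time date in Galek Zone, 12 November 2030, is outside the daylight-saving period (3 March – 9 November), so Galek Zone is on standard time, UTC+11:30.
02:57 UTC + 11h30m = 14:27 local.

14:27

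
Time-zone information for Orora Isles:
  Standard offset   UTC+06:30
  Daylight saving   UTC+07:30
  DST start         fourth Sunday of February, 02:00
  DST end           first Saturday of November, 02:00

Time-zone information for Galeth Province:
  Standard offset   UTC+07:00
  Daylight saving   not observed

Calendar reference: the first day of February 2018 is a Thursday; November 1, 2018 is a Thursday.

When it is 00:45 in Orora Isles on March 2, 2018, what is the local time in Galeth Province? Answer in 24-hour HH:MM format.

00:15

1 February 2018 is a Thursday, so the first Sunday is February 4 and the fourth is February 25.
1 November 2018 is a Thursday, so the first Saturday is November 3.
Daylight saving runs 25 February – 3 November; March 2, 2018 is inside that window, so Orora Isles is at UTC+07:30.
00:45 Orora Isles − 7h30m = 17:15 UTC (rolling into the previous day, 1 March 2018).
Galeth Province stays on UTC+07:00 all year.
17:15 UTC + 7h = 00:15 Galeth Province (rolling into the next day, 2 March 2018).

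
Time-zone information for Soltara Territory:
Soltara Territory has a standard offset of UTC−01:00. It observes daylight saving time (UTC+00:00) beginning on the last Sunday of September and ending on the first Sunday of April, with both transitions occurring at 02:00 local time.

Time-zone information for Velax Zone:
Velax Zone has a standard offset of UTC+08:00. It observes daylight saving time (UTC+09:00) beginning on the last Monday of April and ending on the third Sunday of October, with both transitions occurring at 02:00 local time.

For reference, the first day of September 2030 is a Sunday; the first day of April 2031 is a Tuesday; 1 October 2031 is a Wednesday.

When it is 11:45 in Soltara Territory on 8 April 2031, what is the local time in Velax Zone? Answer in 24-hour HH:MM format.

20:45

1 September 2030 is a Sunday, so Sundays fall on 1, 8, 15, 22, 29; the last is September 29.
1 April 2031 is a Tuesday, so the first Sunday is April 6.
8 April 2031 is outside the daylight-saving period (29 September 2030 – 6 April 2031), so Soltara Territory is on standard time, UTC−01:00.
11:45 Soltara Territory + 1h = 12:45 UTC.
1 April 2031 is a Tuesday, so Mondays fall on 7, 14, 21, 28; the last is April 28.
1 October 2031 is a Wednesday, so the first Sunday is October 5 and the third is October 19.
At the standard offset (UTC+08:00), 12:45 UTC + 8h = 20:45 Velax Zone standard time.
The standard-time date in Velax Zone, 8 April 2031, is outside the daylight-saving period (28 April – 19 October), so Velax Zone is on standard time, UTC+08:00.
12:45 UTC + 8h = 20:45 Velax Zone.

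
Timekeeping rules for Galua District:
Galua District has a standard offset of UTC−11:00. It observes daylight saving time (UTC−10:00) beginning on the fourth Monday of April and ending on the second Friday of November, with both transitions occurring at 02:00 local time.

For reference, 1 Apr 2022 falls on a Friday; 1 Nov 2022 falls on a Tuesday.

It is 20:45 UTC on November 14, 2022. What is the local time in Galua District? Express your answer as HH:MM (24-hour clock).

1 April 2022 is a Friday, so the first Monday is April 4 and the fourth is April 25.
1 November 2022 is a Tuesday, so the first Friday is November 4 and the second is November 11.
At the standard offset (UTC−11:00), 20:45 UTC − 11h = 09:45 Galua District standard time.
The standard-time date in Galua District, November 14, 2022, is outside the daylight-saving period (25 April – 11 November), so Galua District is on standard time, UTC−11:00.
20:45 UTC − 11h = 09:45 local.

09:45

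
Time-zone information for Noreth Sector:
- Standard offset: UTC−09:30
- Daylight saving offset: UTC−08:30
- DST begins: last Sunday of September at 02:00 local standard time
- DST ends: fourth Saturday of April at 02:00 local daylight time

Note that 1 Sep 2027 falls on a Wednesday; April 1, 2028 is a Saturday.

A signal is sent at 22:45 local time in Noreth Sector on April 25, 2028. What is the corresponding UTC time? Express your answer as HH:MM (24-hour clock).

08:15

1 September 2027 is a Wednesday, so Sundays fall on 5, 12, 19, 26; the last is September 26.
1 April 2028 is a Saturday, so the first Saturday is April 1 and the fourth is April 22.
April 25, 2028 is outside the daylight-saving period (26 September 2027 – 22 April 2028), so Noreth Sector is on standard time, UTC−09:30.
22:45 local + 9h30m = 08:15 UTC (rolling into the next day, 26 April 2028).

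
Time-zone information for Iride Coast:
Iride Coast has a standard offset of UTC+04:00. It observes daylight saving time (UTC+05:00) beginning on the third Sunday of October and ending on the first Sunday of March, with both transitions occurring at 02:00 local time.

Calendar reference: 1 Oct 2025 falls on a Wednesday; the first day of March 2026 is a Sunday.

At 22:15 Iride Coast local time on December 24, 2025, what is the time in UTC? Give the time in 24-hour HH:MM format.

1 October 2025 is a Wednesday, so the first Sunday is October 5 and the third is October 19.
1 March 2026 is a Sunday, so the first Sunday is March 1.
Daylight saving runs 19 October 2025 – 1 March 2026; December 24, 2025 is inside that window, so Iride Coast is at UTC+05:00.
22:15 local − 5h = 17:15 UTC.

17:15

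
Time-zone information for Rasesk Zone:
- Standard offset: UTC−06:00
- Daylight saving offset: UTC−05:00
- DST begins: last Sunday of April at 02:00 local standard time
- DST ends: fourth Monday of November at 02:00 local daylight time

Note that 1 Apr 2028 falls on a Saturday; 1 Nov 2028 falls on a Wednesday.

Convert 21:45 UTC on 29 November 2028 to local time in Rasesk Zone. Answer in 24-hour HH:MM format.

1 April 2028 is a Saturday, so Sundays fall on 2, 9, 16, 23, 30; the last is April 30.
1 November 2028 is a Wednesday, so the first Monday is November 6 and the fourth is November 27.
At the standard offset (UTC−06:00), 21:45 UTC − 6h = 15:45 Rasesk Zone standard time.
The standard-time date in Rasesk Zone, 29 November 2028, does not fall between 30 April and 27 November, so daylight saving is not in effect and Rasesk Zone is at UTC−06:00.
21:45 UTC − 6h = 15:45 local.

15:45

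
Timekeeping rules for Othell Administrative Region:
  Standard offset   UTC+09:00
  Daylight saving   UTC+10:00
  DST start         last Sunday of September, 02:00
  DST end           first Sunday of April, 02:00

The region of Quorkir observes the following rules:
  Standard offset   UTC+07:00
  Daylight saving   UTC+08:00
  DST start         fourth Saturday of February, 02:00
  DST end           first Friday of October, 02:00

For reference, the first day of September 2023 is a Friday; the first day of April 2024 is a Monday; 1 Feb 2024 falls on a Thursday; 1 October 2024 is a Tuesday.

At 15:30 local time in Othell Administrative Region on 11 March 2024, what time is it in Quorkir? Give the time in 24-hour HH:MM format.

13:30

1 September 2023 is a Friday, so Sundays fall on 3, 10, 17, 24; the last is September 24.
1 April 2024 is a Monday, so the first Sunday is April 7.
Daylight saving runs 24 September 2023 – 7 April 2024; 11 March 2024 is inside that window, so Othell Administrative Region is at UTC+10:00.
15:30 Othell Administrative Region − 10h = 05:30 UTC.
1 February 2024 is a Thursday, so the first Saturday is February 3 and the fourth is February 24.
1 October 2024 is a Tuesday, so the first Friday is October 4.
At the standard offset (UTC+07:00), 05:30 UTC + 7h = 12:30 Quorkir standard time.
Daylight saving runs 24 February – 4 October; the standard-time date in Quorkir, 11 March 2024, is inside that window, so Quorkir is at UTC+08:00.
05:30 UTC + 8h = 13:30 Quorkir.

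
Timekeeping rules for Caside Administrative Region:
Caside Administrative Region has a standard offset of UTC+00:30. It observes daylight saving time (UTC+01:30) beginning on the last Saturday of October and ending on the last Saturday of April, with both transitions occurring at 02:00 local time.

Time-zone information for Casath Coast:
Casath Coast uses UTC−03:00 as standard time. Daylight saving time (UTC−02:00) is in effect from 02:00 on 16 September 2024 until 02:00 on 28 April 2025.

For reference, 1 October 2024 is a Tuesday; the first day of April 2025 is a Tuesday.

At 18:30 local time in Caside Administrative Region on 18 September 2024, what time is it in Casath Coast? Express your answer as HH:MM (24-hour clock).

1 October 2024 is a Tuesday, so Saturdays fall on 5, 12, 19, 26; the last is October 26.
1 April 2025 is a Tuesday, so Saturdays fall on 5, 12, 19, 26; the last is April 26.
18 September 2024 is outside the daylight-saving period (26 October 2024 – 26 April 2025), so Caside Administrative Region is on standard time, UTC+00:30.
18:30 Caside Administrative Region − 0h30m = 18:00 UTC.
At the standard offset (UTC−03:00), 18:00 UTC − 3h = 15:00 Casath Coast standard time.
Daylight saving runs 16 September 2024 – 28 April 2025; the standard-time date in Casath Coast, 18 September 2024, is inside that window, so Casath Coast is at UTC−02:00.
18:00 UTC − 2h = 16:00 Casath Coast.

16:00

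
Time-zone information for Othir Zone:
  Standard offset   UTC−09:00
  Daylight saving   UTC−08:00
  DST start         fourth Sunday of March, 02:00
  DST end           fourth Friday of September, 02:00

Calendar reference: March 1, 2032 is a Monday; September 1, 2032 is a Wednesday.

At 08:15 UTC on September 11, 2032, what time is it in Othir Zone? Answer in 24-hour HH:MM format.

00:15

1 March 2032 is a Monday, so the first Sunday is March 7 and the fourth is March 28.
1 September 2032 is a Wednesday, so the first Friday is September 3 and the fourth is September 24.
At the standard offset (UTC−09:00), 08:15 UTC − 9h = 23:15 Othir Zone standard time (rolling into the previous day, 10 September 2032).
Daylight saving runs 28 March – 24 September; the standard-time date in Othir Zone, September 10, 2032, is inside that window, so Othir Zone is at UTC−08:00.
08:15 UTC − 8h = 00:15 local.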